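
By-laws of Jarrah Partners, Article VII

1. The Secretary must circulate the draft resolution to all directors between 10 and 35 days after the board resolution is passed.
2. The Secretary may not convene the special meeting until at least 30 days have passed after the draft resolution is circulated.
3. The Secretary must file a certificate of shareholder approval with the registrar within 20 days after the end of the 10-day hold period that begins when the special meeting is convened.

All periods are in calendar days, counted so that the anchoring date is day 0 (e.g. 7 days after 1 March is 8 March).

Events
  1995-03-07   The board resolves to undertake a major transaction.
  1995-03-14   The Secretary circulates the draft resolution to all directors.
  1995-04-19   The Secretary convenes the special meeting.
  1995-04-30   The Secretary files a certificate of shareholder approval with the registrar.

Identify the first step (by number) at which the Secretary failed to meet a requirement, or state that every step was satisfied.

Step 1

Step 1 — 10 and 35 days from 1995-03-07 (when the board resolution is passed) are 1995-03-17 and 1995-04-11 respectively; done 1995-03-14 — 3 days before the window opened.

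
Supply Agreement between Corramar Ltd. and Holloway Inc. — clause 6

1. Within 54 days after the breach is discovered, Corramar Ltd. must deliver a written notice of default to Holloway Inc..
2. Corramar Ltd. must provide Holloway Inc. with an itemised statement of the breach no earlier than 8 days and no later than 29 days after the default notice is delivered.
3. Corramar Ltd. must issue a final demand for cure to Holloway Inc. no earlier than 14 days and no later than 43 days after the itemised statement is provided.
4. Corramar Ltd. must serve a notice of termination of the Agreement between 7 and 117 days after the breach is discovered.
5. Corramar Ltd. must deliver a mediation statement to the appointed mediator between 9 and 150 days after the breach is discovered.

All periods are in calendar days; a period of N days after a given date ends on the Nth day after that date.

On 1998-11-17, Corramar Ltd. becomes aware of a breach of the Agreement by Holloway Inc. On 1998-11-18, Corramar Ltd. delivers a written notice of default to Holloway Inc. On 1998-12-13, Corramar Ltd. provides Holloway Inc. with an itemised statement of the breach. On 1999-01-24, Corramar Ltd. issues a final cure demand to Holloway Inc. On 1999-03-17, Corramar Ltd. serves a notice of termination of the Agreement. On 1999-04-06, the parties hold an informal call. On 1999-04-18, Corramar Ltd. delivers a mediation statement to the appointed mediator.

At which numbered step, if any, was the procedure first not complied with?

(1) due by 1998-11-17 + 54 days = 1999-01-10; done 1998-11-18 — timely.
(2) the permitted window runs from 1998-11-18 + 8 = 1998-11-26 to 1998-11-18 + 29 = 1998-12-17; done 1998-12-13, which is between those dates.
(3) the permitted window runs from 1998-12-13 + 14 = 1998-12-27 to 1998-12-13 + 43 = 1999-01-25; done 1999-01-24, which is between those dates.
(4) the permitted window runs from 1998-11-17 + 7 = 1998-11-24 to 1998-11-17 + 117 = 1999-03-14; 1999-03-17 is 3 days past the end of the window.
Later steps need not be reached.

Step 4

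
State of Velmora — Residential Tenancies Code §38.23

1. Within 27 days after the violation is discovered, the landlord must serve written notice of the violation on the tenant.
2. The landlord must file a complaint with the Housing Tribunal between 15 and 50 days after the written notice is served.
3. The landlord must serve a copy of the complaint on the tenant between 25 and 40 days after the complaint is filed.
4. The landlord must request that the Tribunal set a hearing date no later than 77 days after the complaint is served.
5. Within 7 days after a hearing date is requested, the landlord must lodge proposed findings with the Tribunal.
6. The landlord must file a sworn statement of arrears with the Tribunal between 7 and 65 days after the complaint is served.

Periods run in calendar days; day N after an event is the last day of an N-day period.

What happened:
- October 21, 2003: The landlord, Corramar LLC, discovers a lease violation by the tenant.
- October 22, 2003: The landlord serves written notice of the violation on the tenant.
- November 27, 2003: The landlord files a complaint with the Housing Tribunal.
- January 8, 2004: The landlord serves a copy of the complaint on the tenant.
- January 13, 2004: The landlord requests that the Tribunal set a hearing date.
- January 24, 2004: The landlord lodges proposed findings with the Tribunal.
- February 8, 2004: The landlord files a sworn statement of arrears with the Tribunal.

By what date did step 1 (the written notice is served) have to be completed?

November 17, 2003

Step 1 runs from October 21, 2003, when the violation is discovered. 27 days after October 21, 2003 is November 17, 2003.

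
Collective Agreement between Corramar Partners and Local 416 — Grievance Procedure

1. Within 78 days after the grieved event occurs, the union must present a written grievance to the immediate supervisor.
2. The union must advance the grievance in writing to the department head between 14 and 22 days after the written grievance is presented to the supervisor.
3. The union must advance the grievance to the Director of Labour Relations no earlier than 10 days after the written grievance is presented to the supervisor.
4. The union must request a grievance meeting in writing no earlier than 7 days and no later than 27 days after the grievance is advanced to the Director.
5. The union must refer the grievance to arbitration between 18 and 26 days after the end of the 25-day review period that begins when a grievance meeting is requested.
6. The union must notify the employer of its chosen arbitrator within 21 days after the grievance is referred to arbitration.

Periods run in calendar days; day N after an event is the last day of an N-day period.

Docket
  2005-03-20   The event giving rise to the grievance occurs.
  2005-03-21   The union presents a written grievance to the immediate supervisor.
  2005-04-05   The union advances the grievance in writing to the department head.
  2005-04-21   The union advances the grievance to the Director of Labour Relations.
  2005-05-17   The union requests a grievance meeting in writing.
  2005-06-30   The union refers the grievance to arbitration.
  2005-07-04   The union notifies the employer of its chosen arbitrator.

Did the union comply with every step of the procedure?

Yes

Step 1: 78 days after 2005-03-20 (when the grieved event occurs) is 2005-06-06; 2005-03-21 is within that limit.
Step 2: the window is 14–22 days after 2005-03-21 (when the written grievance is presented to the supervisor), so 2005-04-04 through 2005-04-12; 2005-04-05 falls inside that range.
Step 3: the earliest permitted date is 10 days after 2005-03-21 (when the written grievance is presented to the supervisor), i.e. 2005-03-31; done 2005-04-21 — permitted.
Step 4: the window is 7–27 days after 2005-04-21 (when the grievance is advanced to the Director), so 2005-04-28 through 2005-05-18; done 2005-05-17 — within the window.
Step 5: the window is 18–26 days after 2005-06-11 (end of the 25-day review period, which began when a grievance meeting is requested on 2005-05-17), so 2005-06-29 through 2005-07-07; done 2005-06-30 — within the window.
Step 6: 21 days after 2005-06-30 (when the grievance is referred to arbitration) is 2005-07-21; completed 2005-07-04, before the deadline.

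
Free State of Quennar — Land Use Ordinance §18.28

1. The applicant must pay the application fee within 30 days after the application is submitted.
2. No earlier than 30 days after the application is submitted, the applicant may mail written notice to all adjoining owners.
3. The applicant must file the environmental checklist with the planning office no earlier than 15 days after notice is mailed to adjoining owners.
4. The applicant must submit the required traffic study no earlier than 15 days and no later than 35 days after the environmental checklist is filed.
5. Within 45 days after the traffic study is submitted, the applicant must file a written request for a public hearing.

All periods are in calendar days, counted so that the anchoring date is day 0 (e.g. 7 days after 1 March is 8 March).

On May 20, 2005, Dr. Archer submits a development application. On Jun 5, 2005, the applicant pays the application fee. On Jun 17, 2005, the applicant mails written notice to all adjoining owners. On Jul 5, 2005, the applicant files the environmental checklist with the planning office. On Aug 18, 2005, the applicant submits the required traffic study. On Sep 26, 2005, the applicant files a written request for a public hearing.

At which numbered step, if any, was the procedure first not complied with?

Step 1 — counting 30 days from May 20, 2005 (when the application is submitted) gives a deadline of Jun 19, 2005; Jun 5, 2005 is within that limit.
Step 2 — must wait 30 days from May 20, 2005 (when the application is submitted), so not before Jun 19, 2005; Jun 17, 2005 is 2 days before the earliest permitted date.
That is the first point of non-compliance.

Step 2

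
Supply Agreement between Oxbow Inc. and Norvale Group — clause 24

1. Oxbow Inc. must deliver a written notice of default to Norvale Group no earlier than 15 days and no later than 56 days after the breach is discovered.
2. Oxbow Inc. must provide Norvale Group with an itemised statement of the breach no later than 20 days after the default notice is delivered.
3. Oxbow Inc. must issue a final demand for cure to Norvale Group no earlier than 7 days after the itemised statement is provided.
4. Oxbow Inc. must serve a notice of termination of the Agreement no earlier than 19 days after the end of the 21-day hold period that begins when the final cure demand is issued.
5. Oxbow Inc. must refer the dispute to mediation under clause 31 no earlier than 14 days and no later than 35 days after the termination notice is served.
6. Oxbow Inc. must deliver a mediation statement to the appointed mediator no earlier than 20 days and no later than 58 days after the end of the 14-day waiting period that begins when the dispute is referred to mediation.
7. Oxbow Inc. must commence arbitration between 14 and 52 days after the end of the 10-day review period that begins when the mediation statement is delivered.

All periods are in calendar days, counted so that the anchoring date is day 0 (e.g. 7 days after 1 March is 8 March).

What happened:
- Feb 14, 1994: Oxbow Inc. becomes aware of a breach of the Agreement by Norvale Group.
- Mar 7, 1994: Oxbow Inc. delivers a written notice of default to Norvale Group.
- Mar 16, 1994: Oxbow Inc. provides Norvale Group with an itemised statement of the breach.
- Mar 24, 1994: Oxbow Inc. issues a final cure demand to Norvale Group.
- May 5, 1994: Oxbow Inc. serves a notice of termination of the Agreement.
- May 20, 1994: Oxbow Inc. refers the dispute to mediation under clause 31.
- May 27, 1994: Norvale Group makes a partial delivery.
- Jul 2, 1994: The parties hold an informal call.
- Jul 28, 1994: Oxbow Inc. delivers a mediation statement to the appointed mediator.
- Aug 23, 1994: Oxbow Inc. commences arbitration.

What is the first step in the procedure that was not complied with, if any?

None — every step was satisfied

Step 1 — 15 and 56 days from Feb 14, 1994 (when the breach is discovered) are Mar 1, 1994 and Apr 11, 1994 respectively; Mar 7, 1994 falls inside that range.
Step 2 — counting 20 days from Mar 7, 1994 (when the default notice is delivered) gives a deadline of Mar 27, 1994; done Mar 16, 1994 — timely.
Step 3 — must wait 7 days from Mar 16, 1994 (when the itemised statement is provided), so not before Mar 23, 1994; done Mar 24, 1994, after the minimum wait.
Step 4 — must wait 19 days from Apr 14, 1994 (end of the 21-day hold period, which began when the final cure demand is issued on Mar 24, 1994), so not before May 3, 1994; done May 5, 1994 — permitted.
Step 5 — 14 and 35 days from May 5, 1994 (when the termination notice is served) are May 19, 1994 and Jun 9, 1994 respectively; done May 20, 1994 — within the window.
Step 6 — 20 and 58 days from Jun 3, 1994 (end of the 14-day waiting period, which began when the dispute is referred to mediation on May 20, 1994) are Jun 23, 1994 and Jul 31, 1994 respectively; done Jul 28, 1994 — within the window.
Step 7 — 14 and 52 days from Aug 7, 1994 (end of the 10-day review period, which began when the mediation statement is delivered on Jul 28, 1994) are Aug 21, 1994 and Sep 28, 1994 respectively; Aug 23, 1994 falls inside that range.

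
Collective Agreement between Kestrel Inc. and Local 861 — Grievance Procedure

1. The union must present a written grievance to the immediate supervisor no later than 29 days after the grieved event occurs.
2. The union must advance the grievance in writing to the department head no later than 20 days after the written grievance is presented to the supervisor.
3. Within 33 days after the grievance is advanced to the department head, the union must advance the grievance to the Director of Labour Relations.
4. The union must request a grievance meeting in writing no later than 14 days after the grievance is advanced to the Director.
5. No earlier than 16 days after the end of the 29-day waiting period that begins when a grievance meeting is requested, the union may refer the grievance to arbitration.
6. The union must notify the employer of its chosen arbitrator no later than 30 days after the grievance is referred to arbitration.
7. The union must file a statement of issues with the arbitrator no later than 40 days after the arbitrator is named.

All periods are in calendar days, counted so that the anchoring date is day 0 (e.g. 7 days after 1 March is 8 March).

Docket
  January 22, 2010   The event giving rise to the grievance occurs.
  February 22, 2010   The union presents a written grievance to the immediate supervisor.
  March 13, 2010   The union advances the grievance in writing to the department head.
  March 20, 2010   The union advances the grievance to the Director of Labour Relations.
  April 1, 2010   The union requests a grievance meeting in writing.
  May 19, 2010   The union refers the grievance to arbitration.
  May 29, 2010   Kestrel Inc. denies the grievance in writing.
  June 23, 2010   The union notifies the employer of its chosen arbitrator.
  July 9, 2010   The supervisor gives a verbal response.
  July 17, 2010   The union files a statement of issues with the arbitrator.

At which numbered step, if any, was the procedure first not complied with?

Step 1

(1) due by January 22, 2010 + 29 days = February 20, 2010; February 22, 2010 misses that deadline by 2 days.
Later steps need not be reached.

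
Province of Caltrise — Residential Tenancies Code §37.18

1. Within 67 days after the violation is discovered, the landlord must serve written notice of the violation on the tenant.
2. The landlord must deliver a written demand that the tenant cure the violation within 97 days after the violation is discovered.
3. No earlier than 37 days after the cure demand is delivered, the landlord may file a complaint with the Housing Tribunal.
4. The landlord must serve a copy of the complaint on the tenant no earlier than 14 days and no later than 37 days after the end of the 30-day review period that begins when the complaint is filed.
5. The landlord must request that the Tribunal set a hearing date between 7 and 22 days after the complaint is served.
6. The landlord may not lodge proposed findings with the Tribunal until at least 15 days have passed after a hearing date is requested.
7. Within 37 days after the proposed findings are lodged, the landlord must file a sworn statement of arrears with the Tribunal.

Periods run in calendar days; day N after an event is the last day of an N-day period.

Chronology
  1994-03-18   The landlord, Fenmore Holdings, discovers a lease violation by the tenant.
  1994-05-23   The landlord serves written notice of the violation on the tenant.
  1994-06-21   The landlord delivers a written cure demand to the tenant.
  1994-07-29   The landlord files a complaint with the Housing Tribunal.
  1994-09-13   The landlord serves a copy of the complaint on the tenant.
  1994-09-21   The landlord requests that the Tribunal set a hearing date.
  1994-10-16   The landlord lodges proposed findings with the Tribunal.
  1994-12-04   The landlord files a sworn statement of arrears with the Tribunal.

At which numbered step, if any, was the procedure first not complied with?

Step 1: 67 days after 1994-03-18 (when the violation is discovered) is 1994-05-24; done 1994-05-23 — timely.
Step 2: 97 days after 1994-03-18 (when the violation is discovered) is 1994-06-23; done 1994-06-21 — timely.
Step 3: the earliest permitted date is 37 days after 1994-06-21 (when the cure demand is delivered), i.e. 1994-07-28; done 1994-07-29, after the minimum wait.
Step 4: the window is 14–37 days after 1994-08-28 (end of the 30-day review period, which began when the complaint is filed on 1994-07-29), so 1994-09-11 through 1994-10-04; done 1994-09-13, which is between those dates.
Step 5: the window is 7–22 days after 1994-09-13 (when the complaint is served), so 1994-09-20 through 1994-10-05; done 1994-09-21, which is between those dates.
Step 6: the earliest permitted date is 15 days after 1994-09-21 (when a hearing date is requested), i.e. 1994-10-06; done 1994-10-16 — permitted.
Step 7: 37 days after 1994-10-16 (when the proposed findings are lodged) is 1994-11-22; 1994-12-04 misses that deadline by 12 days.
That is the first point of non-compliance.

Step 7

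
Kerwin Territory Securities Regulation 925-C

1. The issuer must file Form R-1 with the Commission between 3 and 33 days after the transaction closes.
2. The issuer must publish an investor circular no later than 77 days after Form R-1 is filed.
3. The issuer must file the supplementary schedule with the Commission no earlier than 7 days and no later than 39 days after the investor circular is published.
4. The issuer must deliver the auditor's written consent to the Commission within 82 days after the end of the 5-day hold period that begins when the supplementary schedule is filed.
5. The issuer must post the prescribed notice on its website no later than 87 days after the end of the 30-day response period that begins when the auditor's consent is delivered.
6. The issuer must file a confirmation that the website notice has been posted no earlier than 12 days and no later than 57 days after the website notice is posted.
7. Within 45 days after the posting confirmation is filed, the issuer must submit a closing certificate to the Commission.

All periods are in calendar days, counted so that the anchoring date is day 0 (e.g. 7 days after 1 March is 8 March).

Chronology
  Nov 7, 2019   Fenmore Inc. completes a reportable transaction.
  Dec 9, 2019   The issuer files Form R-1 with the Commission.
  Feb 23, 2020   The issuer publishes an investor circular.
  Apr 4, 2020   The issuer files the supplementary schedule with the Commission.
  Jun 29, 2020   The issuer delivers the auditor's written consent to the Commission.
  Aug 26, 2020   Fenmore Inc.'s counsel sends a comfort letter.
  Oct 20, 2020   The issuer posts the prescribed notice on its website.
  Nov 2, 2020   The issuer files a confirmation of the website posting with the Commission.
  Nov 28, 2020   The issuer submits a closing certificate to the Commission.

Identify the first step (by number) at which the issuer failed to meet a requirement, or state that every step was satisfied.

(1) the permitted window runs from Nov 7, 2019 + 3 = Nov 10, 2019 to Nov 7, 2019 + 33 = Dec 10, 2019; Dec 9, 2019 falls inside that range.
(2) due by Dec 9, 2019 + 77 days = Feb 24, 2020; done Feb 23, 2020 — timely.
(3) the permitted window runs from Feb 23, 2020 + 7 = Mar 1, 2020 to Feb 23, 2020 + 39 = Apr 2, 2020; Apr 4, 2020 is 2 days past the end of the window.
The procedure was therefore not followed at step 3.

Step 3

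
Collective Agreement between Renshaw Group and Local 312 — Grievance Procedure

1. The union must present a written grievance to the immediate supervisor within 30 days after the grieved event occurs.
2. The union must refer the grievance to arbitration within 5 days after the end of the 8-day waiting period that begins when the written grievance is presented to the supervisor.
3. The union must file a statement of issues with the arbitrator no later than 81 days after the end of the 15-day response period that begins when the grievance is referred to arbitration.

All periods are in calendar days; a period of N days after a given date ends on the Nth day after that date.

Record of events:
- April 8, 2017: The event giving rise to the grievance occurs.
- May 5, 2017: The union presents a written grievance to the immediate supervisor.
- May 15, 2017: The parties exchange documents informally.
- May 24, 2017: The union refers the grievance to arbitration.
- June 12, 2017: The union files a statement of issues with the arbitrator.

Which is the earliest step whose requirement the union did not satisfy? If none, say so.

Step 1: 30 days after April 8, 2017 (when the grieved event occurs) is May 8, 2017; done May 5, 2017 — timely.
Step 2: 5 days after May 13, 2017 (end of the 8-day waiting period, which began when the written grievance is presented to the supervisor on May 5, 2017) is May 18, 2017; May 24, 2017 misses that deadline by 6 days.
Later steps need not be reached.

Step 2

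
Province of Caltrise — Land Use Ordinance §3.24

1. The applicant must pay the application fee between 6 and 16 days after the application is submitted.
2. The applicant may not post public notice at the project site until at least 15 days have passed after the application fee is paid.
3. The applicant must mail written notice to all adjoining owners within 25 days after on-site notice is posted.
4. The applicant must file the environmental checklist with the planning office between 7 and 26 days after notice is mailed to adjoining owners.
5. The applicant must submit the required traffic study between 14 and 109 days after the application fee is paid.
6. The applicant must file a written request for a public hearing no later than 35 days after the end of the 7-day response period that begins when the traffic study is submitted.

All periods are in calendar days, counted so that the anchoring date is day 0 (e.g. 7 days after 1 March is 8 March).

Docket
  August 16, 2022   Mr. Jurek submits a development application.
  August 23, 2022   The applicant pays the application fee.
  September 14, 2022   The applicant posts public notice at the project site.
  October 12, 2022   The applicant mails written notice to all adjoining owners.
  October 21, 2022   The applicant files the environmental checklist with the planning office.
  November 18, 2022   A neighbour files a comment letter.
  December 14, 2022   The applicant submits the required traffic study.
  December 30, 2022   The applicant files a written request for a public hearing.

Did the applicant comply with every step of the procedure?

Step 1: the window is 6–16 days after August 16, 2022 (when the application is submitted), so August 22, 2022 through September 1, 2022; done August 23, 2022 — within the window.
Step 2: the earliest permitted date is 15 days after August 23, 2022 (when the application fee is paid), i.e. September 7, 2022; September 14, 2022 is on or after that date.
Step 3: 25 days after September 14, 2022 (when on-site notice is posted) is October 9, 2022; not done until October 12, 2022, 3 days after the deadline.

No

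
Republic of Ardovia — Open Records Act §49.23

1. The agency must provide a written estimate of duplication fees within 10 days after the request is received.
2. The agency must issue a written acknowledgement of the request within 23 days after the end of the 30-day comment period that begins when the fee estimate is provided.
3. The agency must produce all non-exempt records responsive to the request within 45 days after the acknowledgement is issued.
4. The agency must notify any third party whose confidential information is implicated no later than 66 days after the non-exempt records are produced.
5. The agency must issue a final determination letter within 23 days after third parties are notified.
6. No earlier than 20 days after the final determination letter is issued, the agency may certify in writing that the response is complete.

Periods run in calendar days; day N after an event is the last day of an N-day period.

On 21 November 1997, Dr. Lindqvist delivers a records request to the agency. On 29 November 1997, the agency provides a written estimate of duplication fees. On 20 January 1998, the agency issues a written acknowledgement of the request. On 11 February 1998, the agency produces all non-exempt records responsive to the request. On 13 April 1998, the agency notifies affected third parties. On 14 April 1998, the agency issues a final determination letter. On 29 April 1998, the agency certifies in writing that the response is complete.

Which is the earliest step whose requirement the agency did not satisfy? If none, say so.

Step 6

Step 1 — counting 10 days from 21 November 1997 (when the request is received) gives a deadline of 1 December 1997; 29 November 1997 is within that limit.
Step 2 — counting 23 days from 29 December 1997 (end of the 30-day comment period, which began when the fee estimate is provided on 29 November 1997) gives a deadline of 21 January 1998; completed 20 January 1998, before the deadline.
Step 3 — counting 45 days from 20 January 1998 (when the acknowledgement is issued) gives a deadline of 6 March 1998; 11 February 1998 is within that limit.
Step 4 — counting 66 days from 11 February 1998 (when the non-exempt records are produced) gives a deadline of 18 April 1998; done 13 April 1998 — timely.
Step 5 — counting 23 days from 13 April 1998 (when third parties are notified) gives a deadline of 6 May 1998; 14 April 1998 is within that limit.
Step 6 — must wait 20 days from 14 April 1998 (when the final determination letter is issued), so not before 4 May 1998; done 29 April 1998 — 5 days too early.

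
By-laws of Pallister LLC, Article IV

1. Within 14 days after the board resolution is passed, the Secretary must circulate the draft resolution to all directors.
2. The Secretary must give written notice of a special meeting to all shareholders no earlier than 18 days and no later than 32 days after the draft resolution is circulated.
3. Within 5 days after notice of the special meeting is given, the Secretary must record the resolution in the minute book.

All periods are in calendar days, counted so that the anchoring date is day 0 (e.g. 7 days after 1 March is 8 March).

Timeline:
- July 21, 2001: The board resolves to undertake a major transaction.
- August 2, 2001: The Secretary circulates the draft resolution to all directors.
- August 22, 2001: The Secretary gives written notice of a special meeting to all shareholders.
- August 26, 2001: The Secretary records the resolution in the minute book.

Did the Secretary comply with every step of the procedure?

Yes

Step 1 — counting 14 days from July 21, 2001 (when the board resolution is passed) gives a deadline of August 4, 2001; completed August 2, 2001, before the deadline.
Step 2 — 18 and 32 days from August 2, 2001 (when the draft resolution is circulated) are August 20, 2001 and September 3, 2001 respectively; August 22, 2001 falls inside that range.
Step 3 — counting 5 days from August 22, 2001 (when notice of the special meeting is given) gives a deadline of August 27, 2001; August 26, 2001 is within that limit.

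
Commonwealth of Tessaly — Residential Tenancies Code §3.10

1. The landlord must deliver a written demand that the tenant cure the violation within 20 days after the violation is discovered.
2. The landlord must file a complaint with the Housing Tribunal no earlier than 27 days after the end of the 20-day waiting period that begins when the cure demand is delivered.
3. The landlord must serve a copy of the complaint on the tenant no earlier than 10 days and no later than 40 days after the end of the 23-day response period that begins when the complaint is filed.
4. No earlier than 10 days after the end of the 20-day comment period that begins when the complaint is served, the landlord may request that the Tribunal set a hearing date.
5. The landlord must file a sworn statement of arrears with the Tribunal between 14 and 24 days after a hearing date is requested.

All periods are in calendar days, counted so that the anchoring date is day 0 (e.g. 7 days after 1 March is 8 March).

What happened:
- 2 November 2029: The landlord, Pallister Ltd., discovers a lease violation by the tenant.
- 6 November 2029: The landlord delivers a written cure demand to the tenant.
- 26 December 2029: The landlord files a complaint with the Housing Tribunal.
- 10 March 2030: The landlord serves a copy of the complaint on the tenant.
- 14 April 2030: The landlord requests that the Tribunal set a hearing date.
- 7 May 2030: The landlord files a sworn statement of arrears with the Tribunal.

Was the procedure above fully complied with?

(1) due by 2 November 2029 + 20 days = 22 November 2029; completed 6 November 2029, before the deadline.
(2) permitted from 26 November 2029 + 27 days = 23 December 2029 onward; 26 December 2029 is on or after that date.
(3) the permitted window runs from 18 January 2030 + 10 = 28 January 2030 to 18 January 2030 + 40 = 27 February 2030; done 10 March 2030 — 11 days after the window closed.

No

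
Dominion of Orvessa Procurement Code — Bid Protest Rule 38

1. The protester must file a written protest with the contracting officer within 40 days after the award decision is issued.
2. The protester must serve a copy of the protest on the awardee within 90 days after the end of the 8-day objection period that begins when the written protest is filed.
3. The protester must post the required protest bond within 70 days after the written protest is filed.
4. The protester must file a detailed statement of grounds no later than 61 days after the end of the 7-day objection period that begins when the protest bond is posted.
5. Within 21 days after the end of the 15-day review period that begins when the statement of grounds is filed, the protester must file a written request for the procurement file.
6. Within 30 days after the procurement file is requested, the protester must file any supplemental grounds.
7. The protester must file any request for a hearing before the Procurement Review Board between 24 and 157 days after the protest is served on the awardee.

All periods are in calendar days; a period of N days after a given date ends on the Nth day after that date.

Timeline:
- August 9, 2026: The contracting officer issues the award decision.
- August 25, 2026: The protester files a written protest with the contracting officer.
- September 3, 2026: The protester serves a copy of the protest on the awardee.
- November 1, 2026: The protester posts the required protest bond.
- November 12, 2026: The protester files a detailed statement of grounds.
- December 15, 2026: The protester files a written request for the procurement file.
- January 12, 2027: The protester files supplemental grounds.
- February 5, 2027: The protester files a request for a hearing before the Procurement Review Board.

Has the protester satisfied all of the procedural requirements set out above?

(1) due by August 9, 2026 + 40 days = September 18, 2026; completed August 25, 2026, before the deadline.
(2) due by September 2, 2026 + 90 days = December 1, 2026; completed September 3, 2026, before the deadline.
(3) due by August 25, 2026 + 70 days = November 3, 2026; done November 1, 2026 — timely.
(4) due by November 8, 2026 + 61 days = January 8, 2027; completed November 12, 2026, before the deadline.
(5) due by November 27, 2026 + 21 days = December 18, 2026; December 15, 2026 is within that limit.
(6) due by December 15, 2026 + 30 days = January 14, 2027; completed January 12, 2027, before the deadline.
(7) the permitted window runs from September 3, 2026 + 24 = September 27, 2026 to September 3, 2026 + 157 = February 7, 2027; done February 5, 2027 — within the window.

Yes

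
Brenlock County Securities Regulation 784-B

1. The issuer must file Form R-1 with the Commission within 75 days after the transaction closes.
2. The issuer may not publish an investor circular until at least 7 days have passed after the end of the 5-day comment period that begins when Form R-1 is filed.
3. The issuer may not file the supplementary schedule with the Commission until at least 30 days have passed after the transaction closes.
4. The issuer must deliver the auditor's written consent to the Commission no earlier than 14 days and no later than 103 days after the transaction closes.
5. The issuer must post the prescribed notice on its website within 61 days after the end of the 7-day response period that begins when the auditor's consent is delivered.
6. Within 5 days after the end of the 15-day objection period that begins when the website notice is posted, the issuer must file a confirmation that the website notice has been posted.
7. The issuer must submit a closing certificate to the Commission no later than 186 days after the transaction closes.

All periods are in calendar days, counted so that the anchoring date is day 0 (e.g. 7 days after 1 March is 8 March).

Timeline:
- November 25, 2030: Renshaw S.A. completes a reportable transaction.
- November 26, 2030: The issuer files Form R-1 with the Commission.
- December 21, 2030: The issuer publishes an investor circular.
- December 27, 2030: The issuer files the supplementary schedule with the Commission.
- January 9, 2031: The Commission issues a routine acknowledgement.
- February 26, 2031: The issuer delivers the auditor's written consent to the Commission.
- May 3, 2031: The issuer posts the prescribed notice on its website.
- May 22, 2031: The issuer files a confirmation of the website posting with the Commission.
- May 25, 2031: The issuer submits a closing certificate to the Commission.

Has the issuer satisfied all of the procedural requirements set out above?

Step 1: 75 days after November 25, 2030 (when the transaction closes) is February 8, 2031; completed November 26, 2030, before the deadline.
Step 2: the earliest permitted date is 7 days after December 1, 2030 (end of the 5-day comment period, which began when Form R-1 is filed on November 26, 2030), i.e. December 8, 2030; done December 21, 2030, after the minimum wait.
Step 3: the earliest permitted date is 30 days after November 25, 2030 (when the transaction closes), i.e. December 25, 2030; done December 27, 2030, after the minimum wait.
Step 4: the window is 14–103 days after November 25, 2030 (when the transaction closes), so December 9, 2030 through March 8, 2031; done February 26, 2031, which is between those dates.
Step 5: 61 days after March 5, 2031 (end of the 7-day response period, which began when the auditor's consent is delivered on February 26, 2031) is May 5, 2031; May 3, 2031 is within that limit.
Step 6: 5 days after May 18, 2031 (end of the 15-day objection period, which began when the website notice is posted on May 3, 2031) is May 23, 2031; done May 22, 2031 — timely.
Step 7: 186 days after November 25, 2030 (when the transaction closes) is May 30, 2031; completed May 25, 2031, before the deadline.

Yes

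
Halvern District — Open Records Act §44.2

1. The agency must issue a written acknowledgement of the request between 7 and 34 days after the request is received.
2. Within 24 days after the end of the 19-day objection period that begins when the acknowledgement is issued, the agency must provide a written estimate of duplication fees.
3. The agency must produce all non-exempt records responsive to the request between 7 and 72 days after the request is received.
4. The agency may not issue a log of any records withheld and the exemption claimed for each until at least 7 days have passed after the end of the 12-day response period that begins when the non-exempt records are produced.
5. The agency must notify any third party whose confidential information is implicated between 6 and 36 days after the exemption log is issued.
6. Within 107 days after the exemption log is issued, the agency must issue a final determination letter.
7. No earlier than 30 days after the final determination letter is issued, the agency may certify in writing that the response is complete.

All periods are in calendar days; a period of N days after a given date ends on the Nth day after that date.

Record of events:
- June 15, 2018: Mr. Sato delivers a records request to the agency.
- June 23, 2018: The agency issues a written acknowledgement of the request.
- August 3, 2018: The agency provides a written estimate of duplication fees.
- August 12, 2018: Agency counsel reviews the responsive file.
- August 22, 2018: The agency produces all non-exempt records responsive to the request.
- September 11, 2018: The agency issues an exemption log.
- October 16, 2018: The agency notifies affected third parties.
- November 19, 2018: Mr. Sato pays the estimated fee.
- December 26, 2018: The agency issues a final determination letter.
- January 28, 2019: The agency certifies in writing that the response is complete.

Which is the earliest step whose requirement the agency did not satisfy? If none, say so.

None — every step was satisfied

Step 1: the window is 7–34 days after June 15, 2018 (when the request is received), so June 22, 2018 through July 19, 2018; done June 23, 2018, which is between those dates.
Step 2: 24 days after July 12, 2018 (end of the 19-day objection period, which began when the acknowledgement is issued on June 23, 2018) is August 5, 2018; done August 3, 2018 — timely.
Step 3: the window is 7–72 days after June 15, 2018 (when the request is received), so June 22, 2018 through August 26, 2018; done August 22, 2018 — within the window.
Step 4: the earliest permitted date is 7 days after September 3, 2018 (end of the 12-day response period, which began when the non-exempt records are produced on August 22, 2018), i.e. September 10, 2018; done September 11, 2018, after the minimum wait.
Step 5: the window is 6–36 days after September 11, 2018 (when the exemption log is issued), so September 17, 2018 through October 17, 2018; done October 16, 2018 — within the window.
Step 6: 107 days after September 11, 2018 (when the exemption log is issued) is December 27, 2018; done December 26, 2018 — timely.
Step 7: the earliest permitted date is 30 days after December 26, 2018 (when the final determination letter is issued), i.e. January 25, 2019; done January 28, 2019, after the minimum wait.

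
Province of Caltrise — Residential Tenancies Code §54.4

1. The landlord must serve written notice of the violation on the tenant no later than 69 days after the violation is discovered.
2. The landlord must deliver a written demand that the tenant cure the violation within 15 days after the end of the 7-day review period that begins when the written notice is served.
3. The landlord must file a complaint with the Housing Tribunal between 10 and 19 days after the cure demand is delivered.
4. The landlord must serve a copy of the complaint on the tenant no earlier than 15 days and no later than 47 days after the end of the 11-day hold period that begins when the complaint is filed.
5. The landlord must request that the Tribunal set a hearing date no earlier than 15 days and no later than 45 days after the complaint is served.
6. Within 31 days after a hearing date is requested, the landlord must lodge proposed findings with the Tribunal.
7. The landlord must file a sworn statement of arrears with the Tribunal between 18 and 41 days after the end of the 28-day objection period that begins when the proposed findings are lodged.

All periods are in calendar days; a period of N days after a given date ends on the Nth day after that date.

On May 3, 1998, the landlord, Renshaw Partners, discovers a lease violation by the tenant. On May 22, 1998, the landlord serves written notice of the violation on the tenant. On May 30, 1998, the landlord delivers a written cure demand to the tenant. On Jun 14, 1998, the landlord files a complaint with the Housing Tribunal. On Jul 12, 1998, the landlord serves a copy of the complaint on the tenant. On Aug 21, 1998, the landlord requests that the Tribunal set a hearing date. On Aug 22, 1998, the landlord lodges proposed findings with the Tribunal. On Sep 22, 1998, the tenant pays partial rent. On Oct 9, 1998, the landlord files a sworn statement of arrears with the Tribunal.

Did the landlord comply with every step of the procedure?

(1) due by May 3, 1998 + 69 days = Jul 11, 1998; completed May 22, 1998, before the deadline.
(2) due by May 29, 1998 + 15 days = Jun 13, 1998; done May 30, 1998 — timely.
(3) the permitted window runs from May 30, 1998 + 10 = Jun 9, 1998 to May 30, 1998 + 19 = Jun 18, 1998; Jun 14, 1998 falls inside that range.
(4) the permitted window runs from Jun 25, 1998 + 15 = Jul 10, 1998 to Jun 25, 1998 + 47 = Aug 11, 1998; done Jul 12, 1998, which is between those dates.
(5) the permitted window runs from Jul 12, 1998 + 15 = Jul 27, 1998 to Jul 12, 1998 + 45 = Aug 26, 1998; done Aug 21, 1998 — within the window.
(6) due by Aug 21, 1998 + 31 days = Sep 21, 1998; done Aug 22, 1998 — timely.
(7) the permitted window runs from Sep 19, 1998 + 18 = Oct 7, 1998 to Sep 19, 1998 + 41 = Oct 30, 1998; done Oct 9, 1998 — within the window.

Yes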